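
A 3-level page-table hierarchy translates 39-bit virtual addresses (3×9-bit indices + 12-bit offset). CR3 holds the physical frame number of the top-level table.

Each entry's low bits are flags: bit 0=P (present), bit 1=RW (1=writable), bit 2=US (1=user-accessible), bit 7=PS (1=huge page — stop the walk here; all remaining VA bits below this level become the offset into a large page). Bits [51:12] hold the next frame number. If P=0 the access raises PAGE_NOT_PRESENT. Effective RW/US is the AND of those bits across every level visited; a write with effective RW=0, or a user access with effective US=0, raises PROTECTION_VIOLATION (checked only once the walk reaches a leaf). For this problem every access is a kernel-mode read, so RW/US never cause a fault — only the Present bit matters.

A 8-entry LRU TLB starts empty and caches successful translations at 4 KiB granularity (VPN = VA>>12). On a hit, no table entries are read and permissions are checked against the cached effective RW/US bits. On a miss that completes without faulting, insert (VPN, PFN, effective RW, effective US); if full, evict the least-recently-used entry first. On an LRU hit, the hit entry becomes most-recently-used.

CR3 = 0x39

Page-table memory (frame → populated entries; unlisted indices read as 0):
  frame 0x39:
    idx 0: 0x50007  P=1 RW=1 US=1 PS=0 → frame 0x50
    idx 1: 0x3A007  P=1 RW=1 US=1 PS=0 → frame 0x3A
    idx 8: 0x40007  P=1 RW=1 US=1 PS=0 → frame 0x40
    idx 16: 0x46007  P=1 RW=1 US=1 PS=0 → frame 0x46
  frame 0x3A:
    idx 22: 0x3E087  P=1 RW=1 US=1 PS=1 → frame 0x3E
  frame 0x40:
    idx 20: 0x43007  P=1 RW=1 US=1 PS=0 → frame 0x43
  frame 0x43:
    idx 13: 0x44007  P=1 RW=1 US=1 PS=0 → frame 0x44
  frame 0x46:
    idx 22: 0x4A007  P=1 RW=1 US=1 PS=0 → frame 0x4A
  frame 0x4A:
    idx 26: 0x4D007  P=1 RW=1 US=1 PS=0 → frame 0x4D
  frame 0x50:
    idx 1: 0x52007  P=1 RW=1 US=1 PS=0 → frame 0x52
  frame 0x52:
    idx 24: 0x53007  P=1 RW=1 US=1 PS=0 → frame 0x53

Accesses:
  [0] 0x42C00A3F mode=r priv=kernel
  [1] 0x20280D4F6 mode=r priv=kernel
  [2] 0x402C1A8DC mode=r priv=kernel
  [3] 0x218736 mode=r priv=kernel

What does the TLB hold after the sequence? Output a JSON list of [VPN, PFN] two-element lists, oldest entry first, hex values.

Per-access translation:
#0 VA=0x42C00A3F (r,kernel):
  L0: frame=0x39 idx=1 entry=0x3A007 [P=1 RW=1 US=1 PS=0]
  L1: frame=0x3A idx=22 entry=0x3E087 [P=1 RW=1 US=1 PS=1]
  ⇒ phys 0x3EA3F (huge @L1)  [2 reads]
#1 VA=0x20280D4F6 (r,kernel):
  L0: frame=0x39 idx=8 entry=0x40007 [P=1 RW=1 US=1 PS=0]
  L1: frame=0x40 idx=20 entry=0x43007 [P=1 RW=1 US=1 PS=0]
  L2: frame=0x43 idx=13 entry=0x44007 [P=1 RW=1 US=1 PS=0]
  ⇒ phys 0x444F6  [3 reads]
#2 VA=0x402C1A8DC (r,kernel):
  L0: frame=0x39 idx=16 entry=0x46007 [P=1 RW=1 US=1 PS=0]
  L1: frame=0x46 idx=22 entry=0x4A007 [P=1 RW=1 US=1 PS=0]
  L2: frame=0x4A idx=26 entry=0x4D007 [P=1 RW=1 US=1 PS=0]
  ⇒ phys 0x4D8DC  [3 reads]
#3 VA=0x218736 (r,kernel):
  L0: frame=0x39 idx=0 entry=0x50007 [P=1 RW=1 US=1 PS=0]
  L1: frame=0x50 idx=1 entry=0x52007 [P=1 RW=1 US=1 PS=0]
  L2: frame=0x52 idx=24 entry=0x53007 [P=1 RW=1 US=1 PS=0]
  ⇒ phys 0x53736  [3 reads]

TLB: [["0x42C00", "0x3E"], ["0x20280D", "0x44"], ["0x402C1A", "0x4D"], ["0x218", "0x53"]]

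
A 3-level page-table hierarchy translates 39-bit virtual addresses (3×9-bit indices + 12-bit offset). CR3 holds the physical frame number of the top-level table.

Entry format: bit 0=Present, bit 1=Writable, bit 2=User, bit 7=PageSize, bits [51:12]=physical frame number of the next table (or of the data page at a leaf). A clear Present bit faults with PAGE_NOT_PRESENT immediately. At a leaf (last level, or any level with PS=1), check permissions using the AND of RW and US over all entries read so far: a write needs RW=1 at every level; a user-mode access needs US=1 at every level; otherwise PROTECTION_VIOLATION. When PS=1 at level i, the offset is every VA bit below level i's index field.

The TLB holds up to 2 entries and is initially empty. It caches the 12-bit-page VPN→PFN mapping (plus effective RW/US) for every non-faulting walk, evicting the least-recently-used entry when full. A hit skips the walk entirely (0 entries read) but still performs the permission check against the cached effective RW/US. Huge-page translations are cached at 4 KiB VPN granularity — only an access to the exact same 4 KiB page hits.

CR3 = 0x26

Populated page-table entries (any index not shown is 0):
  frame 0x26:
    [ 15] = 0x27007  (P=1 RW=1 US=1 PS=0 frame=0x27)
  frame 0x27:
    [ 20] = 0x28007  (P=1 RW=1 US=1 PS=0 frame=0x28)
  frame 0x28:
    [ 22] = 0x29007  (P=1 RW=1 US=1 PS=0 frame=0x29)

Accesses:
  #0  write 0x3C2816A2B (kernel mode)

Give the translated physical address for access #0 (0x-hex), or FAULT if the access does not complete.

Per-access translation:
#0 VA=0x3C2816A2B (w,kernel):
  L0: frame=0x26 idx=15 entry=0x27007 [P=1 RW=1 US=1 PS=0]
  L1: frame=0x27 idx=20 entry=0x28007 [P=1 RW=1 US=1 PS=0]
  L2: frame=0x28 idx=22 entry=0x29007 [P=1 RW=1 US=1 PS=0]
  ⇒ phys 0x29A2B  [3 reads]

Access #0 PA: 0x29A2B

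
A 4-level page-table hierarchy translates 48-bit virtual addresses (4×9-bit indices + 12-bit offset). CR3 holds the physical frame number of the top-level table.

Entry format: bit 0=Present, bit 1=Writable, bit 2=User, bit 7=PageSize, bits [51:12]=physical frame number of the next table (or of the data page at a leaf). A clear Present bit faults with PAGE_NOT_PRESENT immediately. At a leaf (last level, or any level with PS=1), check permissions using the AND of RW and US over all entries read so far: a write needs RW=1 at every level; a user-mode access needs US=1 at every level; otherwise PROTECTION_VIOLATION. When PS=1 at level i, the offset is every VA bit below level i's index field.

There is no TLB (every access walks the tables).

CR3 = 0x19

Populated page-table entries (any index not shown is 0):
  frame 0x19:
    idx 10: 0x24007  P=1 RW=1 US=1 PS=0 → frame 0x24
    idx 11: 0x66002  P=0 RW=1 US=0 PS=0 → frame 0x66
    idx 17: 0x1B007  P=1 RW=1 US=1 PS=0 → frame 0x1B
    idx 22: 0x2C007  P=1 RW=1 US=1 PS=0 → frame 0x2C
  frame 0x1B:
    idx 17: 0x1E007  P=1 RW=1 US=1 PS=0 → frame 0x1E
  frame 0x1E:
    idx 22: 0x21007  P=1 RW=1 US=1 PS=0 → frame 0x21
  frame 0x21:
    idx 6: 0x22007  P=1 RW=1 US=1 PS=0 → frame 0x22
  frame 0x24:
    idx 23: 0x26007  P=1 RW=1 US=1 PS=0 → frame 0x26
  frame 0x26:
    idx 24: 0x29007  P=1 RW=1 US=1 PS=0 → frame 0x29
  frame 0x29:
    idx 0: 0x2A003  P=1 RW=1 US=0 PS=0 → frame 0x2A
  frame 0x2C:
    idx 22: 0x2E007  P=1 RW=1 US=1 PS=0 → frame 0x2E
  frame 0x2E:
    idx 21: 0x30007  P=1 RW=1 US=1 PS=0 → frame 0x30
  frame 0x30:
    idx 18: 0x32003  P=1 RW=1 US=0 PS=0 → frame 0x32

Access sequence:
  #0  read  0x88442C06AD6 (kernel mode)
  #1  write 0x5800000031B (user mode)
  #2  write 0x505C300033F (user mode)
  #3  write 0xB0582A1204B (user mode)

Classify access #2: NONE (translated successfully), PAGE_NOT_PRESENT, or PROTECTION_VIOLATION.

Per-access translation:
#0 VA=0x88442C06AD6 (r,kernel):
  lvl0: tbl 0x19, slot 17 ⇒ 0x1B007 (P1/RW1/US1/PS0)
  lvl1: tbl 0x1B, slot 17 ⇒ 0x1E007 (P1/RW1/US1/PS0)
  lvl2: tbl 0x1E, slot 22 ⇒ 0x21007 (P1/RW1/US1/PS0)
  lvl3: tbl 0x21, slot 6 ⇒ 0x22007 (P1/RW1/US1/PS0)
  → PA=0x22AD6  (4 entries read)
#1 VA=0x5800000031B (w,user):
  lvl0: tbl 0x19, slot 11 ⇒ 0x66002 (P0/RW1/US0/PS0)
  ✗ PAGE_NOT_PRESENT  [1 reads]
#2 VA=0x505C300033F (w,user):
  lvl0: tbl 0x19, slot 10 ⇒ 0x24007 (P1/RW1/US1/PS0)
  lvl1: tbl 0x24, slot 23 ⇒ 0x26007 (P1/RW1/US1/PS0)
  lvl2: tbl 0x26, slot 24 ⇒ 0x29007 (P1/RW1/US1/PS0)
  lvl3: tbl 0x29, slot 0 ⇒ 0x2A003 (P1/RW1/US0/PS0)
  ✗ PROTECTION_VIOLATION  [4 reads]
#3 VA=0xB0582A1204B (w,user):
  lvl0: tbl 0x19, slot 22 ⇒ 0x2C007 (P1/RW1/US1/PS0)
  lvl1: tbl 0x2C, slot 22 ⇒ 0x2E007 (P1/RW1/US1/PS0)
  lvl2: tbl 0x2E, slot 21 ⇒ 0x30007 (P1/RW1/US1/PS0)
  lvl3: tbl 0x30, slot 18 ⇒ 0x32003 (P1/RW1/US0/PS0)
  ✗ PROTECTION_VIOLATION  [4 reads]

Access #2 fault: PROTECTION_VIOLATION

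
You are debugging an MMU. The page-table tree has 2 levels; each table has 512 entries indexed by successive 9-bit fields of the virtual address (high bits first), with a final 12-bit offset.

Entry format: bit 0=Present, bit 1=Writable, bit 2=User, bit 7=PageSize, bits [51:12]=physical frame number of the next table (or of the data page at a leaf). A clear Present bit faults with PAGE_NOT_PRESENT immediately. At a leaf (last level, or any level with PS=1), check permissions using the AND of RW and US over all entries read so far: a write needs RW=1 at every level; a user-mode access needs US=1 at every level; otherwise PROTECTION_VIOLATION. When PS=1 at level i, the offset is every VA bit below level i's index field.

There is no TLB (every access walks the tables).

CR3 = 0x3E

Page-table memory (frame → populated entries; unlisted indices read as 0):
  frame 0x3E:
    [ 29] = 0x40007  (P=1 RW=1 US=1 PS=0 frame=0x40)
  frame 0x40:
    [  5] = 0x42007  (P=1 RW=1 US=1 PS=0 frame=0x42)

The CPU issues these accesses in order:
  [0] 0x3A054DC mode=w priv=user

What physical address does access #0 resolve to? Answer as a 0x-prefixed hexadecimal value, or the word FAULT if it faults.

Trace:
#0 VA=0x3A054DC (w,user):
  lvl0: tbl 0x3E, slot 29 ⇒ 0x40007 (P1/RW1/US1/PS0)
  lvl1: tbl 0x40, slot 5 ⇒ 0x42007 (P1/RW1/US1/PS0)
  → PA=0x424DC  (2 entries read)

Access #0 PA: 0x424DC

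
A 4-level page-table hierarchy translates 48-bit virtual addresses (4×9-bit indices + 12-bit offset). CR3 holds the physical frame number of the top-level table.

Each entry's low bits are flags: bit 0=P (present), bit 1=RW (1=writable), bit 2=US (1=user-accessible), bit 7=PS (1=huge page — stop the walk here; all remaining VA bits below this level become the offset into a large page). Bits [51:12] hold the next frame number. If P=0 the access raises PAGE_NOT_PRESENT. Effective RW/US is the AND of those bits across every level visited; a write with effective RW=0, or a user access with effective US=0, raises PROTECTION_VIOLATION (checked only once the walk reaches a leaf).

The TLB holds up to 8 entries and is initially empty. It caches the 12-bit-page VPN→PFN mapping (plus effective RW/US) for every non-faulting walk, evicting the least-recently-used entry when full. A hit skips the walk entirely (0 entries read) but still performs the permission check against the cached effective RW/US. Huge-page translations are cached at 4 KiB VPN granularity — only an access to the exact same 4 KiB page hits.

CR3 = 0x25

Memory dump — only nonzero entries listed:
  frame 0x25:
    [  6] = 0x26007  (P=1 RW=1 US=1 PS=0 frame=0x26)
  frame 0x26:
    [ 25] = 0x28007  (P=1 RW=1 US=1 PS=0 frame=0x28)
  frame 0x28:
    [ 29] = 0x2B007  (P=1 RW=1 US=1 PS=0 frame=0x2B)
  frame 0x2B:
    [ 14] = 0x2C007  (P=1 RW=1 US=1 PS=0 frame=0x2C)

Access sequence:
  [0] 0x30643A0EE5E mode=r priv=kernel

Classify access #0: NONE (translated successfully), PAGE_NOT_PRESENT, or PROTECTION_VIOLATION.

Trace:
#0 VA=0x30643A0EE5E (r,kernel):
  lvl0: tbl 0x25, slot 6 ⇒ 0x26007 (P1/RW1/US1/PS0)
  lvl1: tbl 0x26, slot 25 ⇒ 0x28007 (P1/RW1/US1/PS0)
  lvl2: tbl 0x28, slot 29 ⇒ 0x2B007 (P1/RW1/US1/PS0)
  lvl3: tbl 0x2B, slot 14 ⇒ 0x2C007 (P1/RW1/US1/PS0)
  → PA=0x2CE5E  (4 entries read)

Access #0 fault: NONE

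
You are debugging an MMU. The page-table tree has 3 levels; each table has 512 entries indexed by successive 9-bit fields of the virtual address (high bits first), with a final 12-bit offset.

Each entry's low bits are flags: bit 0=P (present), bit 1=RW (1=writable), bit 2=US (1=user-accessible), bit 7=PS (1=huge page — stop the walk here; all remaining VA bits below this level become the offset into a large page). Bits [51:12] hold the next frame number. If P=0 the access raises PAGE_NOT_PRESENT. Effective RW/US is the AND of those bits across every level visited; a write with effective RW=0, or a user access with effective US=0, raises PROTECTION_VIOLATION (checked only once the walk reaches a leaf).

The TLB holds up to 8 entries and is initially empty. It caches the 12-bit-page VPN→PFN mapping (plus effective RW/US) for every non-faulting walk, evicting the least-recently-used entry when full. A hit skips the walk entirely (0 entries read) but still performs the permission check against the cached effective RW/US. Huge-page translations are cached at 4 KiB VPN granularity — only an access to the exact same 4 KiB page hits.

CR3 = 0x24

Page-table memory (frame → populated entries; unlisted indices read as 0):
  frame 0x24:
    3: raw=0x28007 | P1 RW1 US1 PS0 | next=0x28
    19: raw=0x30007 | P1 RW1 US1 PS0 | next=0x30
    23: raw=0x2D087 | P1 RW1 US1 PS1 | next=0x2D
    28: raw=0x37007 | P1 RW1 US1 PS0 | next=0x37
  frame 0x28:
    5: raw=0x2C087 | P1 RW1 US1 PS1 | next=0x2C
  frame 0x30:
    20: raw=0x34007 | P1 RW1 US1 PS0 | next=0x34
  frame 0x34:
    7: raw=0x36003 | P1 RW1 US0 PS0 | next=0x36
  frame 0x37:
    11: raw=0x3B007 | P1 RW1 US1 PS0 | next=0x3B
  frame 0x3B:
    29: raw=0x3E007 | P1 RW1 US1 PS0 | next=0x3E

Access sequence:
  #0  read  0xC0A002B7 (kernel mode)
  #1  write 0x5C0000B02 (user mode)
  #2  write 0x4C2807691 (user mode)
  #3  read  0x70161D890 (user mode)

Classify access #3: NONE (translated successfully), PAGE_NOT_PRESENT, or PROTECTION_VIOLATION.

Per-access translation:
#0 VA=0xC0A002B7 (r,kernel):
  [0] read 0x24 idx=3: raw=0x28007 flags P=1 W=1 U=1 S=0
  [1] read 0x28 idx=5: raw=0x2C087 flags P=1 W=1 U=1 S=1
  ⇒ phys 0x2C2B7 (huge @L1)  [2 reads]
#1 VA=0x5C0000B02 (w,user):
  [0] read 0x24 idx=23: raw=0x2D087 flags P=1 W=1 U=1 S=1
  ⇒ phys 0x2DB02 (huge @L0)  [1 reads]
#2 VA=0x4C2807691 (w,user):
  [0] read 0x24 idx=19: raw=0x30007 flags P=1 W=1 U=1 S=0
  [1] read 0x30 idx=20: raw=0x34007 flags P=1 W=1 U=1 S=0
  [2] read 0x34 idx=7: raw=0x36003 flags P=1 W=1 U=0 S=0
  ⇒ fault: PROTECTION_VIOLATION  — 3 lookups
#3 VA=0x70161D890 (r,user):
  [0] read 0x24 idx=28: raw=0x37007 flags P=1 W=1 U=1 S=0
  [1] read 0x37 idx=11: raw=0x3B007 flags P=1 W=1 U=1 S=0
  [2] read 0x3B idx=29: raw=0x3E007 flags P=1 W=1 U=1 S=0
  ⇒ phys 0x3E890  [3 reads]

Access #3 fault: NONE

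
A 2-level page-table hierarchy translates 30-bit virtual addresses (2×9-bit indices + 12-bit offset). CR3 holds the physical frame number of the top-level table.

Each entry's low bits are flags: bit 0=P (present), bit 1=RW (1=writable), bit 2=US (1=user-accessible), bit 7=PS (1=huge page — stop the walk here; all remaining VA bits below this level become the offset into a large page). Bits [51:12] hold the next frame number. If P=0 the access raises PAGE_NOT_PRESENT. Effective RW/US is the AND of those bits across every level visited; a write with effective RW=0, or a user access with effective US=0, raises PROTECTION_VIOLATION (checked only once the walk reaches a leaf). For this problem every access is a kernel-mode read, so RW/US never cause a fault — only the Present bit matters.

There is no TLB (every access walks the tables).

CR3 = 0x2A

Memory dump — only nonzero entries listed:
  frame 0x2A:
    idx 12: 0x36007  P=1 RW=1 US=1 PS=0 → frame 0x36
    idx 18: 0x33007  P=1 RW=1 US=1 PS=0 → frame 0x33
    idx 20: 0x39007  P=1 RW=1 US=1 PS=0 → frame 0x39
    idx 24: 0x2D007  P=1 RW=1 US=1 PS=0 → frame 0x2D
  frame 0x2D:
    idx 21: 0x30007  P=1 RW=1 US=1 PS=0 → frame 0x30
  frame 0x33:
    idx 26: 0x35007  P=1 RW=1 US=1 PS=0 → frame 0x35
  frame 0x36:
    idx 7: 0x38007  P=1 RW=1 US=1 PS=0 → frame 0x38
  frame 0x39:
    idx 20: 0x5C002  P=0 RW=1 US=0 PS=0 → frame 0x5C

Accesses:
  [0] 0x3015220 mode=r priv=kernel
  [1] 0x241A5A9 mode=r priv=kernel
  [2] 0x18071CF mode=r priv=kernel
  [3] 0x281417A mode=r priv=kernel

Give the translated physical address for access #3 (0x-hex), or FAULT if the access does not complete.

Walk each access:
#0 VA=0x3015220 (r,kernel):
  [0] read 0x2A idx=24: raw=0x2D007 flags P=1 W=1 U=1 S=0
  [1] read 0x2D idx=21: raw=0x30007 flags P=1 W=1 U=1 S=0
  → PA=0x30220  (2 entries read)
#1 VA=0x241A5A9 (r,kernel):
  [0] read 0x2A idx=18: raw=0x33007 flags P=1 W=1 U=1 S=0
  [1] read 0x33 idx=26: raw=0x35007 flags P=1 W=1 U=1 S=0
  → PA=0x355A9  (2 entries read)
#2 VA=0x18071CF (r,kernel):
  [0] read 0x2A idx=12: raw=0x36007 flags P=1 W=1 U=1 S=0
  [1] read 0x36 idx=7: raw=0x38007 flags P=1 W=1 U=1 S=0
  → PA=0x381CF  (2 entries read)
#3 VA=0x281417A (r,kernel):
  [0] read 0x2A idx=20: raw=0x39007 flags P=1 W=1 U=1 S=0
  [1] read 0x39 idx=20: raw=0x5C002 flags P=0 W=1 U=0 S=0
  ⇒ fault: PAGE_NOT_PRESENT  — 2 lookups

Access #3 PA: FAULT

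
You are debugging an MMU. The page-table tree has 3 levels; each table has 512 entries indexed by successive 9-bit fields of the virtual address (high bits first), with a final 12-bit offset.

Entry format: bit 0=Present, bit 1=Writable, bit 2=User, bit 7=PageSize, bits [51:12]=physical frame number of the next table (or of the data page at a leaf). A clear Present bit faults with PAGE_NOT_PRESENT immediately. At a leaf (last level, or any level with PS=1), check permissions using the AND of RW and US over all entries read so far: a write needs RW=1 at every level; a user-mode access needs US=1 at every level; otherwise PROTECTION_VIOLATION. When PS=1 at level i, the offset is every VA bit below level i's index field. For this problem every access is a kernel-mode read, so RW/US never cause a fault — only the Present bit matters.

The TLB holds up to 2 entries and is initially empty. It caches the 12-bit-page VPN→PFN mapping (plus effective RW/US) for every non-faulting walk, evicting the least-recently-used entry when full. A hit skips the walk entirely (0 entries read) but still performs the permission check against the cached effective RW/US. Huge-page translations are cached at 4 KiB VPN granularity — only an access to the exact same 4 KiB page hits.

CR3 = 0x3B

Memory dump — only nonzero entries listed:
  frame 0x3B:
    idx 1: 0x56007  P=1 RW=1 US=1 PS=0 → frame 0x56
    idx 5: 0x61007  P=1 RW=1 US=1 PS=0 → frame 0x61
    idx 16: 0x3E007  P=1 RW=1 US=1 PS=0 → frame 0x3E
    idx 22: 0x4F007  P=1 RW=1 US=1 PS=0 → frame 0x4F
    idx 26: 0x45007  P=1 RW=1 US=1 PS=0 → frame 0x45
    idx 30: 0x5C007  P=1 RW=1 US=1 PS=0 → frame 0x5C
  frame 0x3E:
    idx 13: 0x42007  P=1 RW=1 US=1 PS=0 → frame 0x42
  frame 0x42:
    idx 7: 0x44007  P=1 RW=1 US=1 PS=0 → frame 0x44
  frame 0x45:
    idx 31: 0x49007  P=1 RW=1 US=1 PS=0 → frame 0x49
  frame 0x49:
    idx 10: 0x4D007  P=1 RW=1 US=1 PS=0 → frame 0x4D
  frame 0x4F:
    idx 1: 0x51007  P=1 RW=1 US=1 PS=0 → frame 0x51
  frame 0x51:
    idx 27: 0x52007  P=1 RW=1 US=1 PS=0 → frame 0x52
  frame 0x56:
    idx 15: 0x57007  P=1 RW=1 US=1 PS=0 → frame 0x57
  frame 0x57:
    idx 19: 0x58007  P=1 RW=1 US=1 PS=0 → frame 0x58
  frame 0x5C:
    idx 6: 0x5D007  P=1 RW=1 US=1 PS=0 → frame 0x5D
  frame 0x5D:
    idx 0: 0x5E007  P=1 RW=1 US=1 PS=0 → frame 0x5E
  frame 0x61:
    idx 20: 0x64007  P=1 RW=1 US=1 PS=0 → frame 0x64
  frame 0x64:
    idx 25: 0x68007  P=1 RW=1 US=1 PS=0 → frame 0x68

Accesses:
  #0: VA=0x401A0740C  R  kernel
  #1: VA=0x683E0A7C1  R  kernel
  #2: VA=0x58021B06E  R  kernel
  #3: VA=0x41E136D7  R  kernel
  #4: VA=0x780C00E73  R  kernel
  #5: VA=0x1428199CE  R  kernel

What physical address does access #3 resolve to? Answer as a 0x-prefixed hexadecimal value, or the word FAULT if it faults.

Trace:
#0 VA=0x401A0740C (r,kernel):
  [0] read 0x3B idx=16: raw=0x3E007 flags P=1 W=1 U=1 S=0
  [1] read 0x3E idx=13: raw=0x42007 flags P=1 W=1 U=1 S=0
  [2] read 0x42 idx=7: raw=0x44007 flags P=1 W=1 U=1 S=0
  ⇒ phys 0x4440C  [3 reads]
#1 VA=0x683E0A7C1 (r,kernel):
  [0] read 0x3B idx=26: raw=0x45007 flags P=1 W=1 U=1 S=0
  [1] read 0x45 idx=31: raw=0x49007 flags P=1 W=1 U=1 S=0
  [2] read 0x49 idx=10: raw=0x4D007 flags P=1 W=1 U=1 S=0
  ⇒ phys 0x4D7C1  [3 reads]
#2 VA=0x58021B06E (r,kernel):
  [0] read 0x3B idx=22: raw=0x4F007 flags P=1 W=1 U=1 S=0
  [1] read 0x4F idx=1: raw=0x51007 flags P=1 W=1 U=1 S=0
  [2] read 0x51 idx=27: raw=0x52007 flags P=1 W=1 U=1 S=0
  ⇒ phys 0x5206E  [3 reads]
#3 VA=0x41E136D7 (r,kernel):
  [0] read 0x3B idx=1: raw=0x56007 flags P=1 W=1 U=1 S=0
  [1] read 0x56 idx=15: raw=0x57007 flags P=1 W=1 U=1 S=0
  [2] read 0x57 idx=19: raw=0x58007 flags P=1 W=1 U=1 S=0
  ⇒ phys 0x586D7  [3 reads]
#4 VA=0x780C00E73 (r,kernel):
  [0] read 0x3B idx=30: raw=0x5C007 flags P=1 W=1 U=1 S=0
  [1] read 0x5C idx=6: raw=0x5D007 flags P=1 W=1 U=1 S=0
  [2] read 0x5D idx=0: raw=0x5E007 flags P=1 W=1 U=1 S=0
  ⇒ phys 0x5EE73  [3 reads]
#5 VA=0x1428199CE (r,kernel):
  [0] read 0x3B idx=5: raw=0x61007 flags P=1 W=1 U=1 S=0
  [1] read 0x61 idx=20: raw=0x64007 flags P=1 W=1 U=1 S=0
  [2] read 0x64 idx=25: raw=0x68007 flags P=1 W=1 U=1 S=0
  ⇒ phys 0x689CE  [3 reads]

Access #3 PA: 0x586D7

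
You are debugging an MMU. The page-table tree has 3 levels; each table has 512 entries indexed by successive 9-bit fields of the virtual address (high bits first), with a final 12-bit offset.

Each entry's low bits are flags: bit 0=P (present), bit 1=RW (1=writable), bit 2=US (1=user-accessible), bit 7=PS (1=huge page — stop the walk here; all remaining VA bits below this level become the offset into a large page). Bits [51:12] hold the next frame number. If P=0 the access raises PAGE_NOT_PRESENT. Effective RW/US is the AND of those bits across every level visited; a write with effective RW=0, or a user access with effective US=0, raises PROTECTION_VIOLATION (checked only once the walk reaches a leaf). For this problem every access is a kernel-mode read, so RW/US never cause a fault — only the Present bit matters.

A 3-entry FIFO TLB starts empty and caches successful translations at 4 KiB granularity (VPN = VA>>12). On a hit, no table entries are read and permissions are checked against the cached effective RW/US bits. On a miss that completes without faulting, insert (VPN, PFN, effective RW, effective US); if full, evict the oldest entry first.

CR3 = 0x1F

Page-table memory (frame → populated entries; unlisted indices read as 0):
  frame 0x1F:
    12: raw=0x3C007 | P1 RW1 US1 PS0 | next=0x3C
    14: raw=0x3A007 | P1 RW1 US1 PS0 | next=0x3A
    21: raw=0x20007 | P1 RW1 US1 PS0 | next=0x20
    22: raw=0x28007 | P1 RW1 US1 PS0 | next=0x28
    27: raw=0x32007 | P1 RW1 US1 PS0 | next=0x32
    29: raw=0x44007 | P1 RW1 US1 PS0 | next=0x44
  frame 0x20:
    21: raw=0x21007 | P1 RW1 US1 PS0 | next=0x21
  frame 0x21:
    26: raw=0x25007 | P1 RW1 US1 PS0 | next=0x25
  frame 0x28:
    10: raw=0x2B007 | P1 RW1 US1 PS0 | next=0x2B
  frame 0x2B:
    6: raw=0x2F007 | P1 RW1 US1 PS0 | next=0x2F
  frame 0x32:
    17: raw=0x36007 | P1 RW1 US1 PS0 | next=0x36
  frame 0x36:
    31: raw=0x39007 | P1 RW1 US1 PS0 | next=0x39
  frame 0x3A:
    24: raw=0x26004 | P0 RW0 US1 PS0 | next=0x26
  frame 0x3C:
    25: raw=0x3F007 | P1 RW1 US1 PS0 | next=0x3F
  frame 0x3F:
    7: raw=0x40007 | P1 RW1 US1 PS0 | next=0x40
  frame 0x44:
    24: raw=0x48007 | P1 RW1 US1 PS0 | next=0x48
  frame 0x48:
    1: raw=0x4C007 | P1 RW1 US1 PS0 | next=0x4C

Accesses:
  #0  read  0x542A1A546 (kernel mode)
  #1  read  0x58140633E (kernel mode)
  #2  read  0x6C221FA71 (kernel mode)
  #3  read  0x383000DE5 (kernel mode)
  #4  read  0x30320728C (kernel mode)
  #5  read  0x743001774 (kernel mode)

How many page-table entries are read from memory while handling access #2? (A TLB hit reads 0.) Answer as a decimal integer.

Walk each access:
#0 VA=0x542A1A546 (r,kernel):
  lvl0: tbl 0x1F, slot 21 ⇒ 0x20007 (P1/RW1/US1/PS0)
  lvl1: tbl 0x20, slot 21 ⇒ 0x21007 (P1/RW1/US1/PS0)
  lvl2: tbl 0x21, slot 26 ⇒ 0x25007 (P1/RW1/US1/PS0)
  → PA=0x25546  (3 entries read)
#1 VA=0x58140633E (r,kernel):
  lvl0: tbl 0x1F, slot 22 ⇒ 0x28007 (P1/RW1/US1/PS0)
  lvl1: tbl 0x28, slot 10 ⇒ 0x2B007 (P1/RW1/US1/PS0)
  lvl2: tbl 0x2B, slot 6 ⇒ 0x2F007 (P1/RW1/US1/PS0)
  → PA=0x2F33E  (3 entries read)
#2 VA=0x6C221FA71 (r,kernel):
  lvl0: tbl 0x1F, slot 27 ⇒ 0x32007 (P1/RW1/US1/PS0)
  lvl1: tbl 0x32, slot 17 ⇒ 0x36007 (P1/RW1/US1/PS0)
  lvl2: tbl 0x36, slot 31 ⇒ 0x39007 (P1/RW1/US1/PS0)
  → PA=0x39A71  (3 entries read)
#3 VA=0x383000DE5 (r,kernel):
  lvl0: tbl 0x1F, slot 14 ⇒ 0x3A007 (P1/RW1/US1/PS0)
  lvl1: tbl 0x3A, slot 24 ⇒ 0x26004 (P0/RW0/US1/PS0)
  ✗ PAGE_NOT_PRESENT  [2 reads]
#4 VA=0x30320728C (r,kernel):
  lvl0: tbl 0x1F, slot 12 ⇒ 0x3C007 (P1/RW1/US1/PS0)
  lvl1: tbl 0x3C, slot 25 ⇒ 0x3F007 (P1/RW1/US1/PS0)
  lvl2: tbl 0x3F, slot 7 ⇒ 0x40007 (P1/RW1/US1/PS0)
  → PA=0x4028C  (3 entries read)
#5 VA=0x743001774 (r,kernel):
  lvl0: tbl 0x1F, slot 29 ⇒ 0x44007 (P1/RW1/US1/PS0)
  lvl1: tbl 0x44, slot 24 ⇒ 0x48007 (P1/RW1/US1/PS0)
  lvl2: tbl 0x48, slot 1 ⇒ 0x4C007 (P1/RW1/US1/PS0)
  → PA=0x4C774  (3 entries read)

Entries read for #2: 3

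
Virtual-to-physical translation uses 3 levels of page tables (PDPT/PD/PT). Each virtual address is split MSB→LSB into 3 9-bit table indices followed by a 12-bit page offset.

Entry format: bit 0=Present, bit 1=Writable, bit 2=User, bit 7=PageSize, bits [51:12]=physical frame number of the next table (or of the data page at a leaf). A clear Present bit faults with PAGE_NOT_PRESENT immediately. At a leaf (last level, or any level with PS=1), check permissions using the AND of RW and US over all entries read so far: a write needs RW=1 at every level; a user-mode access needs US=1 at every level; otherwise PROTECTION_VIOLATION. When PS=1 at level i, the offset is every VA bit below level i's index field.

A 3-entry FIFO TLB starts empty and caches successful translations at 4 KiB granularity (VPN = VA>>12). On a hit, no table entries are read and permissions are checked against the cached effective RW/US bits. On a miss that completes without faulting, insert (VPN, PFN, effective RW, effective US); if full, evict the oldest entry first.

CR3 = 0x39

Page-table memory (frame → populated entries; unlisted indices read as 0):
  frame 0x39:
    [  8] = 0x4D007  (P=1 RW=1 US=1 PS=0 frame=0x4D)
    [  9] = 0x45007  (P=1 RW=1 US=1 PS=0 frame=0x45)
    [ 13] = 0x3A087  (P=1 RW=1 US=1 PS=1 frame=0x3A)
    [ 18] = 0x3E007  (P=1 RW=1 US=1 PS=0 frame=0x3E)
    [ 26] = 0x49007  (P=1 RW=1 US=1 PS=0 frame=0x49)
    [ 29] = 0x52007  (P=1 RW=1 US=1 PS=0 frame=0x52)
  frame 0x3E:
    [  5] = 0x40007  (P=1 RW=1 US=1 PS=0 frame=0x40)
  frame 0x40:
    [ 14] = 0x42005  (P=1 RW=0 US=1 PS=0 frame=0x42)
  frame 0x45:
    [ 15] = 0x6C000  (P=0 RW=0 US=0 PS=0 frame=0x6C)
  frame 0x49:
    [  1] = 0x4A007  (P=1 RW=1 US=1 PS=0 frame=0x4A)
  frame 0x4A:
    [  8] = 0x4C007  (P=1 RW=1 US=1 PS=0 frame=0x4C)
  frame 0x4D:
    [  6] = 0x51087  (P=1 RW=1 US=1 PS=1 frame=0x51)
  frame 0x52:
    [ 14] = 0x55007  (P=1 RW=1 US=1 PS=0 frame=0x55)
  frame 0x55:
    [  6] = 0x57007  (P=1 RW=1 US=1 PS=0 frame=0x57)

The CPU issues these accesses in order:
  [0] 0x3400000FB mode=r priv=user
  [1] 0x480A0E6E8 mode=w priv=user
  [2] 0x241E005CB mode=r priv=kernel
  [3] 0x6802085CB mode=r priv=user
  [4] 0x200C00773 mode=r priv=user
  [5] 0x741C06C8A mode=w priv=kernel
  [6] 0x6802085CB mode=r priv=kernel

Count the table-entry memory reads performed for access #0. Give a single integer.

Per-access translation:
#0 VA=0x3400000FB (r,user):
  lvl0: tbl 0x39, slot 13 ⇒ 0x3A087 (P1/RW1/US1/PS1)
  ⇒ phys 0x3A0FB (huge @L0)  [1 reads]
#1 VA=0x480A0E6E8 (w,user):
  lvl0: tbl 0x39, slot 18 ⇒ 0x3E007 (P1/RW1/US1/PS0)
  lvl1: tbl 0x3E, slot 5 ⇒ 0x40007 (P1/RW1/US1/PS0)
  lvl2: tbl 0x40, slot 14 ⇒ 0x42005 (P1/RW0/US1/PS0)
  ✗ PROTECTION_VIOLATION  [3 reads]
#2 VA=0x241E005CB (r,kernel):
  lvl0: tbl 0x39, slot 9 ⇒ 0x45007 (P1/RW1/US1/PS0)
  lvl1: tbl 0x45, slot 15 ⇒ 0x6C000 (P0/RW0/US0/PS0)
  ✗ PAGE_NOT_PRESENT  [2 reads]
#3 VA=0x6802085CB (r,user):
  lvl0: tbl 0x39, slot 26 ⇒ 0x49007 (P1/RW1/US1/PS0)
  lvl1: tbl 0x49, slot 1 ⇒ 0x4A007 (P1/RW1/US1/PS0)
  lvl2: tbl 0x4A, slot 8 ⇒ 0x4C007 (P1/RW1/US1/PS0)
  ⇒ phys 0x4C5CB  [3 reads]
#4 VA=0x200C00773 (r,user):
  lvl0: tbl 0x39, slot 8 ⇒ 0x4D007 (P1/RW1/US1/PS0)
  lvl1: tbl 0x4D, slot 6 ⇒ 0x51087 (P1/RW1/US1/PS1)
  ⇒ phys 0x51773 (huge @L1)  [2 reads]
#5 VA=0x741C06C8A (w,kernel):
  lvl0: tbl 0x39, slot 29 ⇒ 0x52007 (P1/RW1/US1/PS0)
  lvl1: tbl 0x52, slot 14 ⇒ 0x55007 (P1/RW1/US1/PS0)
  lvl2: tbl 0x55, slot 6 ⇒ 0x57007 (P1/RW1/US1/PS0)
  ⇒ phys 0x57C8A  [3 reads]
#6 VA=0x6802085CB (r,kernel):
  TLB hit vpn=0x680208 → PA=0x4C5CB

Entries read for #0: 1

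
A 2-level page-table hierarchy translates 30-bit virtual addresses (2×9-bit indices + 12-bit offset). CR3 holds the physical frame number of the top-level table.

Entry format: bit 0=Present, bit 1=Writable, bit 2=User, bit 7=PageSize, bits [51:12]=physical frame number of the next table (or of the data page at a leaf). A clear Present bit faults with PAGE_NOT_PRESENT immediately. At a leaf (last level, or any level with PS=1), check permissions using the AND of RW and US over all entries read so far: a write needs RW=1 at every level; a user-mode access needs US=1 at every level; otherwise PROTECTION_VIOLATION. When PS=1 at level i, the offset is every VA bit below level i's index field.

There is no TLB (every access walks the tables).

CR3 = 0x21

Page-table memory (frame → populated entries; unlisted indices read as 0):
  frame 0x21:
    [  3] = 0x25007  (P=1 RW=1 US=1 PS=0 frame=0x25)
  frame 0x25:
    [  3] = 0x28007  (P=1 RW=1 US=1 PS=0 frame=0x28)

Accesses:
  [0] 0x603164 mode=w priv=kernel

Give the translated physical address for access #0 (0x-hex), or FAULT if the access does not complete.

Walk each access:
#0 VA=0x603164 (w,kernel):
  lvl0: tbl 0x21, slot 3 ⇒ 0x25007 (P1/RW1/US1/PS0)
  lvl1: tbl 0x25, slot 3 ⇒ 0x28007 (P1/RW1/US1/PS0)
  ⇒ phys 0x28164  [2 reads]

Access #0 PA: 0x28164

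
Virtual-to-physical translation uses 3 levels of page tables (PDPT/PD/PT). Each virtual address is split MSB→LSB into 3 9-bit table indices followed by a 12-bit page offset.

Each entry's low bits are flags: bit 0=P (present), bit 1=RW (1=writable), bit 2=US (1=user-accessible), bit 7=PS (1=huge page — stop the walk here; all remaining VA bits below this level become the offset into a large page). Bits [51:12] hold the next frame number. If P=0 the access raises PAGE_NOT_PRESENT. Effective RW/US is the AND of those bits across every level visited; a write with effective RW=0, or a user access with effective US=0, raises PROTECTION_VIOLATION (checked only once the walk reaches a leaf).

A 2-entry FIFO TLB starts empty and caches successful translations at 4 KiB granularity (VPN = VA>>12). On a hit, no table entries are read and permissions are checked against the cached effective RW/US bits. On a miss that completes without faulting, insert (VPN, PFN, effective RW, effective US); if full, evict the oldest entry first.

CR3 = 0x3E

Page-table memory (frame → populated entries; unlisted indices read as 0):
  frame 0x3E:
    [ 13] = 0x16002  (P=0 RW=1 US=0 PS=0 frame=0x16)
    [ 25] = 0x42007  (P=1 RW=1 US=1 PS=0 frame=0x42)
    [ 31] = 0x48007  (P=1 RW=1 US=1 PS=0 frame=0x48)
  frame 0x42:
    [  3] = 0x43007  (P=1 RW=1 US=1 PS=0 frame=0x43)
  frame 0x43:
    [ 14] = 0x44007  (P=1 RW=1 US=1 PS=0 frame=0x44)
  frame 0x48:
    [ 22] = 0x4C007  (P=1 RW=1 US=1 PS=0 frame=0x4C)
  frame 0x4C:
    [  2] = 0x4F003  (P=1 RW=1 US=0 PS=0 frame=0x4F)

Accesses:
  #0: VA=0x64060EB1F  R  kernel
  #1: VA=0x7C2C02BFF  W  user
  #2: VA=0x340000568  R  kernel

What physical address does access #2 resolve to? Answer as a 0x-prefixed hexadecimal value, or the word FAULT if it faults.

Walk each access:
#0 VA=0x64060EB1F (r,kernel):
  lvl0: tbl 0x3E, slot 25 ⇒ 0x42007 (P1/RW1/US1/PS0)
  lvl1: tbl 0x42, slot 3 ⇒ 0x43007 (P1/RW1/US1/PS0)
  lvl2: tbl 0x43, slot 14 ⇒ 0x44007 (P1/RW1/US1/PS0)
  → PA=0x44B1F  (3 entries read)
#1 VA=0x7C2C02BFF (w,user):
  lvl0: tbl 0x3E, slot 31 ⇒ 0x48007 (P1/RW1/US1/PS0)
  lvl1: tbl 0x48, slot 22 ⇒ 0x4C007 (P1/RW1/US1/PS0)
  lvl2: tbl 0x4C, slot 2 ⇒ 0x4F003 (P1/RW1/US0/PS0)
  ✗ PROTECTION_VIOLATION  [3 reads]
#2 VA=0x340000568 (r,kernel):
  lvl0: tbl 0x3E, slot 13 ⇒ 0x16002 (P0/RW1/US0/PS0)
  ✗ PAGE_NOT_PRESENT  [1 reads]

Access #2 PA: FAULT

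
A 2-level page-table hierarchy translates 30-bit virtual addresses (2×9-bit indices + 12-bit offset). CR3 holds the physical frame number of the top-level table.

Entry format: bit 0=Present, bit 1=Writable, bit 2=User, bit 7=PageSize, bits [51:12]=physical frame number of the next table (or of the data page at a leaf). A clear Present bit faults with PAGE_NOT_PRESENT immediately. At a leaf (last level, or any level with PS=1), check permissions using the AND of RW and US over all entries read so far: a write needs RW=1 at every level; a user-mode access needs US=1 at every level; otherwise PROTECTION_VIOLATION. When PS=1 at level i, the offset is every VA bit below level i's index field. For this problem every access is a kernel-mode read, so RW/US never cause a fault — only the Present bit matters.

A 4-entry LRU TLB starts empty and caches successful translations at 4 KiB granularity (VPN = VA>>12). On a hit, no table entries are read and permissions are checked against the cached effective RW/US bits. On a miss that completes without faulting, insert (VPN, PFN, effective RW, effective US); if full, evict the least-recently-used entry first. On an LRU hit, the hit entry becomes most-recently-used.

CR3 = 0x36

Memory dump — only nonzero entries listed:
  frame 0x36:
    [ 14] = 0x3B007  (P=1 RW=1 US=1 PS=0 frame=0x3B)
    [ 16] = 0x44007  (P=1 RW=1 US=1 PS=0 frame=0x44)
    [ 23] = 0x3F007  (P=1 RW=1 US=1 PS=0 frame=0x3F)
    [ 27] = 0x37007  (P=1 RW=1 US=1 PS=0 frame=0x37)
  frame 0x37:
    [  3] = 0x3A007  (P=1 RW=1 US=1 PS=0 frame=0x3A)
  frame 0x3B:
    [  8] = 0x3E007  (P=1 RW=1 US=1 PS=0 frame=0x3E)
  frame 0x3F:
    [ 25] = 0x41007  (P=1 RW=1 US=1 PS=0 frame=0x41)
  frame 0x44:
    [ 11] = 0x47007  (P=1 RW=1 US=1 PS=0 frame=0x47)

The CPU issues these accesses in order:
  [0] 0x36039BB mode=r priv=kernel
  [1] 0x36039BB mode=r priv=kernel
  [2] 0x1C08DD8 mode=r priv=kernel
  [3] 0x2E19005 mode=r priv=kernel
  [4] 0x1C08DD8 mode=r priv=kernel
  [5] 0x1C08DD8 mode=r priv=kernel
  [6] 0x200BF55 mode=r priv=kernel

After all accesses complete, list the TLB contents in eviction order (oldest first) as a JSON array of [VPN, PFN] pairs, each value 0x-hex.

Trace:
#0 VA=0x36039BB (r,kernel):
  [0] read 0x36 idx=27: raw=0x37007 flags P=1 W=1 U=1 S=0
  [1] read 0x37 idx=3: raw=0x3A007 flags P=1 W=1 U=1 S=0
  → PA=0x3A9BB  (2 entries read)
#1 VA=0x36039BB (r,kernel):
  TLB hit vpn=0x3603 → PA=0x3A9BB
#2 VA=0x1C08DD8 (r,kernel):
  [0] read 0x36 idx=14: raw=0x3B007 flags P=1 W=1 U=1 S=0
  [1] read 0x3B idx=8: raw=0x3E007 flags P=1 W=1 U=1 S=0
  → PA=0x3EDD8  (2 entries read)
#3 VA=0x2E19005 (r,kernel):
  [0] read 0x36 idx=23: raw=0x3F007 flags P=1 W=1 U=1 S=0
  [1] read 0x3F idx=25: raw=0x41007 flags P=1 W=1 U=1 S=0
  → PA=0x41005  (2 entries read)
#4 VA=0x1C08DD8 (r,kernel):
  TLB hit vpn=0x1C08 → PA=0x3EDD8
#5 VA=0x1C08DD8 (r,kernel):
  TLB hit vpn=0x1C08 → PA=0x3EDD8
#6 VA=0x200BF55 (r,kernel):
  [0] read 0x36 idx=16: raw=0x44007 flags P=1 W=1 U=1 S=0
  [1] read 0x44 idx=11: raw=0x47007 flags P=1 W=1 U=1 S=0
  → PA=0x47F55  (2 entries read)

TLB: [["0x3603", "0x3A"], ["0x2E19", "0x41"], ["0x1C08", "0x3E"], ["0x200B", "0x47"]]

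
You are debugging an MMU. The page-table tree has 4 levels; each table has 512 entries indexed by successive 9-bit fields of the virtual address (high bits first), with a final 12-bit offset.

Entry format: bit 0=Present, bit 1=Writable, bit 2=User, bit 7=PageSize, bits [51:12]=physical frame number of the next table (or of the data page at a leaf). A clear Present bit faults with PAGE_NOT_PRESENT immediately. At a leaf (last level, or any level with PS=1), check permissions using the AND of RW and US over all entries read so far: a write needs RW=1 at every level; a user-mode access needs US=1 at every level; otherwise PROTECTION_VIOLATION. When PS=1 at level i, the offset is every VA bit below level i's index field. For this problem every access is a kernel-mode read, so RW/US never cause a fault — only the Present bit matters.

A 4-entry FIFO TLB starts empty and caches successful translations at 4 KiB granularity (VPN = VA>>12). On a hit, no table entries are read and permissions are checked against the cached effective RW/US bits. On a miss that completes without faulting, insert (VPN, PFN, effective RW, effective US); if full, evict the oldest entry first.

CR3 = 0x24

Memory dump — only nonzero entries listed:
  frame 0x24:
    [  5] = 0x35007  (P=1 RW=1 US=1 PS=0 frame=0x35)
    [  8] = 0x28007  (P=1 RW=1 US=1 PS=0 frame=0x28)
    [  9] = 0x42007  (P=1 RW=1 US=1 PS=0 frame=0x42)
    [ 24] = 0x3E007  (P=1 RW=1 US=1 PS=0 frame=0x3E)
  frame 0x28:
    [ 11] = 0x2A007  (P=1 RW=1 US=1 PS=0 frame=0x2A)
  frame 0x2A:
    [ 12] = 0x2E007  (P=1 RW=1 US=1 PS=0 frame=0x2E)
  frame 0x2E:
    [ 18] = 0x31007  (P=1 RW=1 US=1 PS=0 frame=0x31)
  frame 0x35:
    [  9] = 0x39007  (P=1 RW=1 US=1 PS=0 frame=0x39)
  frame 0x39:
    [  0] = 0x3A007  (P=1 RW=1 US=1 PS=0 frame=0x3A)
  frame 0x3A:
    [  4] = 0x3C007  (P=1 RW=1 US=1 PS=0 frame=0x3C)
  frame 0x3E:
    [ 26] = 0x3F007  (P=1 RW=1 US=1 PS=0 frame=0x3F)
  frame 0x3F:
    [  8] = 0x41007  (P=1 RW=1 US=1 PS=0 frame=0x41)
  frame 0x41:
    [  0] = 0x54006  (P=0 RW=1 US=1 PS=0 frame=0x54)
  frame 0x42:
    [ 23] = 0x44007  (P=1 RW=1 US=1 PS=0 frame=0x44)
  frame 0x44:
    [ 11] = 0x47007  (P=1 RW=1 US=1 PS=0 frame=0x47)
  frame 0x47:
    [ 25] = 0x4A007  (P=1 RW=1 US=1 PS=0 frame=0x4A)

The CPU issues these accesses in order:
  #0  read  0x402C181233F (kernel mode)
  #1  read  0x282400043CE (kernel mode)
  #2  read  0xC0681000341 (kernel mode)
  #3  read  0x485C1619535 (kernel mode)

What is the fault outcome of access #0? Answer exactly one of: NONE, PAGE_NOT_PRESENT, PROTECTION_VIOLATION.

Walk each access:
#0 VA=0x402C181233F (r,kernel):
  L0: frame=0x24 idx=8 entry=0x28007 [P=1 RW=1 US=1 PS=0]
  L1: frame=0x28 idx=11 entry=0x2A007 [P=1 RW=1 US=1 PS=0]
  L2: frame=0x2A idx=12 entry=0x2E007 [P=1 RW=1 US=1 PS=0]
  L3: frame=0x2E idx=18 entry=0x31007 [P=1 RW=1 US=1 PS=0]
  → PA=0x3133F  (4 entries read)
#1 VA=0x282400043CE (r,kernel):
  L0: frame=0x24 idx=5 entry=0x35007 [P=1 RW=1 US=1 PS=0]
  L1: frame=0x35 idx=9 entry=0x39007 [P=1 RW=1 US=1 PS=0]
  L2: frame=0x39 idx=0 entry=0x3A007 [P=1 RW=1 US=1 PS=0]
  L3: frame=0x3A idx=4 entry=0x3C007 [P=1 RW=1 US=1 PS=0]
  → PA=0x3C3CE  (4 entries read)
#2 VA=0xC0681000341 (r,kernel):
  L0: frame=0x24 idx=24 entry=0x3E007 [P=1 RW=1 US=1 PS=0]
  L1: frame=0x3E idx=26 entry=0x3F007 [P=1 RW=1 US=1 PS=0]
  L2: frame=0x3F idx=8 entry=0x41007 [P=1 RW=1 US=1 PS=0]
  L3: frame=0x41 idx=0 entry=0x54006 [P=0 RW=1 US=1 PS=0]
  → PAGE_NOT_PRESENT  (4 entries read)
#3 VA=0x485C1619535 (r,kernel):
  L0: frame=0x24 idx=9 entry=0x42007 [P=1 RW=1 US=1 PS=0]
  L1: frame=0x42 idx=23 entry=0x44007 [P=1 RW=1 US=1 PS=0]
  L2: frame=0x44 idx=11 entry=0x47007 [P=1 RW=1 US=1 PS=0]
  L3: frame=0x47 idx=25 entry=0x4A007 [P=1 RW=1 US=1 PS=0]
  → PA=0x4A535  (4 entries read)

Access #0 fault: NONE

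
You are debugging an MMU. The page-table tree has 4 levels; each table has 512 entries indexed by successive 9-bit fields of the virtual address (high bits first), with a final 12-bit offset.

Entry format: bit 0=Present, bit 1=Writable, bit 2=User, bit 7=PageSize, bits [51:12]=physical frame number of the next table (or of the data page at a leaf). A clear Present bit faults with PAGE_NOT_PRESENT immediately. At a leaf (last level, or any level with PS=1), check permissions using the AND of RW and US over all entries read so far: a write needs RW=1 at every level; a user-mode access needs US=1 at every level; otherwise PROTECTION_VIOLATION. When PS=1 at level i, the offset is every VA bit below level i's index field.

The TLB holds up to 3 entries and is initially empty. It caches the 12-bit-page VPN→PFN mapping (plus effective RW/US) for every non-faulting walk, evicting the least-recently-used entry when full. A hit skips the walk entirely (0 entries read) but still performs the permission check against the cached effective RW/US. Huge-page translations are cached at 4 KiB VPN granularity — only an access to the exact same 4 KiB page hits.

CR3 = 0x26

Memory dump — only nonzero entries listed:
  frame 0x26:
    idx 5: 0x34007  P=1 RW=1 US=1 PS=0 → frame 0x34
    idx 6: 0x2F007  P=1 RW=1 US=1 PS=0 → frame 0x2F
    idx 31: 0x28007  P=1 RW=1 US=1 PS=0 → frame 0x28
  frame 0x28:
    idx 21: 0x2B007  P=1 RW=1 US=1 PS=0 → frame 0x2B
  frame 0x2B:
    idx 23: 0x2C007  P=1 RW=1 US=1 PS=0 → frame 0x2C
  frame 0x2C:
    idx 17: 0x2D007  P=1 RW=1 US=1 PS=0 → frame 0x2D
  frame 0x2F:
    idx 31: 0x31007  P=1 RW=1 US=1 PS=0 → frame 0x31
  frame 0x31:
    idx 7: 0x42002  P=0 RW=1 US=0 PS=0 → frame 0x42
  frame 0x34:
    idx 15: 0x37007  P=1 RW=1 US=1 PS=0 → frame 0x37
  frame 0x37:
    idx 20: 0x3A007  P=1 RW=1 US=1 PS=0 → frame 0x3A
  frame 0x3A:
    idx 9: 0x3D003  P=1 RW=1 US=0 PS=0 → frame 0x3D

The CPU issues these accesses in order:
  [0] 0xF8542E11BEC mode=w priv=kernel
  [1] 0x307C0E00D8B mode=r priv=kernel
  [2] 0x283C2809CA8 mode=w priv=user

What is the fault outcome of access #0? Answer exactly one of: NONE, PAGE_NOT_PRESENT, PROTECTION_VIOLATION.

Trace:
#0 VA=0xF8542E11BEC (w,kernel):
  lvl0: tbl 0x26, slot 31 ⇒ 0x28007 (P1/RW1/US1/PS0)
  lvl1: tbl 0x28, slot 21 ⇒ 0x2B007 (P1/RW1/US1/PS0)
  lvl2: tbl 0x2B, slot 23 ⇒ 0x2C007 (P1/RW1/US1/PS0)
  lvl3: tbl 0x2C, slot 17 ⇒ 0x2D007 (P1/RW1/US1/PS0)
  ⇒ phys 0x2DBEC  [4 reads]
#1 VA=0x307C0E00D8B (r,kernel):
  lvl0: tbl 0x26, slot 6 ⇒ 0x2F007 (P1/RW1/US1/PS0)
  lvl1: tbl 0x2F, slot 31 ⇒ 0x31007 (P1/RW1/US1/PS0)
  lvl2: tbl 0x31, slot 7 ⇒ 0x42002 (P0/RW1/US0/PS0)
  → PAGE_NOT_PRESENT  (3 entries read)
#2 VA=0x283C2809CA8 (w,user):
  lvl0: tbl 0x26, slot 5 ⇒ 0x34007 (P1/RW1/US1/PS0)
  lvl1: tbl 0x34, slot 15 ⇒ 0x37007 (P1/RW1/US1/PS0)
  lvl2: tbl 0x37, slot 20 ⇒ 0x3A007 (P1/RW1/US1/PS0)
  lvl3: tbl 0x3A, slot 9 ⇒ 0x3D003 (P1/RW1/US0/PS0)
  → PROTECTION_VIOLATION  (4 entries read)

Access #0 fault: NONE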